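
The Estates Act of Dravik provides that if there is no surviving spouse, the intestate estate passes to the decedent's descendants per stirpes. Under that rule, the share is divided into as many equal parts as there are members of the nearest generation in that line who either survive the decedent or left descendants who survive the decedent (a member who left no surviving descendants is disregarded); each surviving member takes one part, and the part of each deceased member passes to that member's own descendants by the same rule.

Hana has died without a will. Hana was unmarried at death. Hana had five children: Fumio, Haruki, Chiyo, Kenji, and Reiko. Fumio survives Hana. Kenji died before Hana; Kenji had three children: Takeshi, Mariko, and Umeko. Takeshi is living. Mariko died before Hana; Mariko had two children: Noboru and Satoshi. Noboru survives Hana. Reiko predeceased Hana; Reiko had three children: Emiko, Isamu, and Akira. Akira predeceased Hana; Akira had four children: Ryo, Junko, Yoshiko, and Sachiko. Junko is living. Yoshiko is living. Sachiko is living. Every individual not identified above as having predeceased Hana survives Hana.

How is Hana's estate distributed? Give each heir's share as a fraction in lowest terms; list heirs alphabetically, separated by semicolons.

There is no surviving spouse, so the entire estate passes to Hana's descendants per stirpes.
The estate is divided into 5 equal shares of 1/5 among Fumio, Haruki, Chiyo, Kenji, Reiko.
Fumio is living and takes 1/5.
Haruki is living and takes 1/5.
Chiyo is living and takes 1/5.
Kenji predeceased; the 1/5 allotted to Kenji's branch passes to Kenji's issue by representation.
The 1/5 is divided into 3 equal shares of 1/15 among Takeshi, Mariko, Umeko.
Takeshi is living and takes 1/15.
Mariko predeceased; the 1/15 allotted to Mariko's branch passes to Mariko's issue by representation.
The 1/15 is divided into 2 equal shares of 1/30 among Noboru, Satoshi.
Noboru is living and takes 1/30.
Satoshi is living and takes 1/30.
Umeko is living and takes 1/15.
Reiko predeceased; the 1/5 allotted to Reiko's branch passes to Reiko's issue by representation.
The 1/5 is divided into 3 equal shares of 1/15 among Emiko, Isamu, Akira.
Emiko is living and takes 1/15.
Isamu is living and takes 1/15.
Akira predeceased; the 1/15 allotted to Akira's branch passes to Akira's issue by representation.
The 1/15 is divided into 4 equal shares of 1/60 among Ryo, Junko, Yoshiko, Sachiko.
Ryo is living and takes 1/60.
Junko is living and takes 1/60.
Yoshiko is living and takes 1/60.
Sachiko is living and takes 1/60.

Chiyo 1/5; Emiko 1/15; Fumio 1/5; Haruki 1/5; Isamu 1/15; Junko 1/60; Noboru 1/30; Ryo 1/60; Sachiko 1/60; Satoshi 1/30; Takeshi 1/15; Umeko 1/15; Yoshiko 1/60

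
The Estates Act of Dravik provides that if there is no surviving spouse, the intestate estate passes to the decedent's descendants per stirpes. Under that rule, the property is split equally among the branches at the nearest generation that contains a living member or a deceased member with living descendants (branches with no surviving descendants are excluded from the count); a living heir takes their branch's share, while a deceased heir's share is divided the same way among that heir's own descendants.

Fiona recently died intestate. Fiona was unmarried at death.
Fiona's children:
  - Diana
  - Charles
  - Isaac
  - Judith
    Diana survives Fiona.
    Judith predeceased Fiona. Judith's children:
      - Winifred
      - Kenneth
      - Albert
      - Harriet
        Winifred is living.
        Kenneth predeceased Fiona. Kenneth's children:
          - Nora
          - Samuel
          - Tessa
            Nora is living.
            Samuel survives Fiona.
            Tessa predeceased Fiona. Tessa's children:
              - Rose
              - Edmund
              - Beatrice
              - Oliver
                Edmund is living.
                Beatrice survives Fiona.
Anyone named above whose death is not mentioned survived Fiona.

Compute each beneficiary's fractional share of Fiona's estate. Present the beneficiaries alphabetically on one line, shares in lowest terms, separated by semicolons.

There is no surviving spouse, so the entire estate passes to Fiona's descendants per stirpes.
The estate is divided into 4 equal shares of 1/4 among Diana, Charles, Isaac, Judith.
Diana is living and takes 1/4.
Charles is living and takes 1/4.
Isaac is living and takes 1/4.
Judith predeceased; the 1/4 allotted to Judith's branch passes to Judith's issue by representation.
The 1/4 is divided into 4 equal shares of 1/16 among Winifred, Kenneth, Albert, Harriet.
Winifred is living and takes 1/16.
Kenneth predeceased; the 1/16 allotted to Kenneth's branch passes to Kenneth's issue by representation.
The 1/16 is divided into 3 equal shares of 1/48 among Nora, Samuel, Tessa.
Nora is living and takes 1/48.
Samuel is living and takes 1/48.
Tessa predeceased; the 1/48 allotted to Tessa's branch passes to Tessa's issue by representation.
The 1/48 is divided into 4 equal shares of 1/192 among Rose, Edmund, Beatrice, Oliver.
Rose is living and takes 1/192.
Edmund is living and takes 1/192.
Beatrice is living and takes 1/192.
Oliver is living and takes 1/192.
Albert is living and takes 1/16.
Harriet is living and takes 1/16.

Albert 1/16; Beatrice 1/192; Charles 1/4; Diana 1/4; Edmund 1/192; Harriet 1/16; Isaac 1/4; Nora 1/48; Oliver 1/192; Rose 1/192; Samuel 1/48; Winifred 1/16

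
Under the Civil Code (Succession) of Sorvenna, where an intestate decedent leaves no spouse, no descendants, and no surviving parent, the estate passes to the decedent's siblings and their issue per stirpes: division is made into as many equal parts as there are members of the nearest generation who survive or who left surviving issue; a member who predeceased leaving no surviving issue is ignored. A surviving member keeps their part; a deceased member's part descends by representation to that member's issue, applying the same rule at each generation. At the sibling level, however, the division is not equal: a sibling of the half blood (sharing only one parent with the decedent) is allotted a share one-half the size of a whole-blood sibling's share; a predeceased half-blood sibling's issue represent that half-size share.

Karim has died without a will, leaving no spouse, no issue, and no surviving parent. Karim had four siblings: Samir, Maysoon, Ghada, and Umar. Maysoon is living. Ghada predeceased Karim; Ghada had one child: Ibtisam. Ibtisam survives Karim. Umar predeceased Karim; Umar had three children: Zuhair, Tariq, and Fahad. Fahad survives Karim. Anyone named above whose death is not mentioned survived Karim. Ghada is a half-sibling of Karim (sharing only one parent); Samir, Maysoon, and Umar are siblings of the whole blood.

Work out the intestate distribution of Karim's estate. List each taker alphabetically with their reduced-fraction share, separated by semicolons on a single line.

Fahad 2/21; Ibtisam 1/7; Maysoon 2/7; Samir 2/7; Tariq 2/21; Zuhair 2/21

No spouse, descendants, or parent survives, so the estate passes to Karim's siblings per stirpes.
Half-blood siblings count for one-half the weight of whole-blood siblings at the initial division.
Dividing 1 in proportion to weights (total weight 7/2): Samir (weight 1) → 2/7; Maysoon (weight 1) → 2/7; Ghada (weight 1/2) → 1/7; Umar (weight 1) → 2/7.
Samir is living and takes 2/7.
Maysoon is living and takes 2/7.
Ghada predeceased; the 1/7 allotted to Ghada's branch passes to Ghada's issue by representation.
Ibtisam is the sole taker at this level and receives the full 1/7.
Umar predeceased; the 2/7 allotted to Umar's branch passes to Umar's issue by representation.
The 2/7 is divided into 3 equal shares of 2/21 among Zuhair, Tariq, Fahad.
Zuhair is living and takes 2/21.
Tariq is living and takes 2/21.
Fahad is living and takes 2/21.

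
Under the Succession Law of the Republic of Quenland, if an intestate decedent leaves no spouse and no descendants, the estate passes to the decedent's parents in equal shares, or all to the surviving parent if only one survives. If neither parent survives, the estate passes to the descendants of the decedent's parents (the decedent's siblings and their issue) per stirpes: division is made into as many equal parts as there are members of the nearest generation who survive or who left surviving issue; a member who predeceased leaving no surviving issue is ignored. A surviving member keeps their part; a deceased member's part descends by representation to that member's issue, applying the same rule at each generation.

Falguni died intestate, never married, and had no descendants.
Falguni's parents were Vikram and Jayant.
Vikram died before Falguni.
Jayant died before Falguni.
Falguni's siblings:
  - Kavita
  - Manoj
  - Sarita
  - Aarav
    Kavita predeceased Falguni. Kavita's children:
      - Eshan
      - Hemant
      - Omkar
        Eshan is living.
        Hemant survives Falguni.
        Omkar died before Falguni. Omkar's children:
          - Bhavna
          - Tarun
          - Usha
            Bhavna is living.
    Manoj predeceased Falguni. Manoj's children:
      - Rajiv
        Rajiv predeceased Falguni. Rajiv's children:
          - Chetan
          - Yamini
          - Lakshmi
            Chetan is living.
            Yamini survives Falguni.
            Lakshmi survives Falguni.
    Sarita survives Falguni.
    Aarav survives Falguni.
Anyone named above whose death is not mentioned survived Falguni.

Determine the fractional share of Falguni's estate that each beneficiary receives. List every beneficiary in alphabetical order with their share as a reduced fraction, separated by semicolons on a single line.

Aarav 1/4; Bhavna 1/36; Chetan 1/12; Eshan 1/12; Hemant 1/12; Lakshmi 1/12; Sarita 1/4; Tarun 1/36; Usha 1/36; Yamini 1/12

Neither parent survives and there are no descendants, so the estate passes to Falguni's siblings and their issue per stirpes.
The estate is divided into 4 equal shares of 1/4 among Kavita, Manoj, Sarita, Aarav.
Kavita predeceased; the 1/4 allotted to Kavita's branch passes to Kavita's issue by representation.
The 1/4 is divided into 3 equal shares of 1/12 among Eshan, Hemant, Omkar.
Eshan is living and takes 1/12.
Hemant is living and takes 1/12.
Omkar predeceased; the 1/12 allotted to Omkar's branch passes to Omkar's issue by representation.
The 1/12 is divided into 3 equal shares of 1/36 among Bhavna, Tarun, Usha.
Bhavna is living and takes 1/36.
Tarun is living and takes 1/36.
Usha is living and takes 1/36.
Manoj predeceased; the 1/4 allotted to Manoj's branch passes to Manoj's issue by representation.
Rajiv's line is the sole branch at this level, so the full 1/4 passes to Rajiv's issue by representation.
The 1/4 is divided into 3 equal shares of 1/12 among Chetan, Yamini, Lakshmi.
Chetan is living and takes 1/12.
Yamini is living and takes 1/12.
Lakshmi is living and takes 1/12.
Sarita is living and takes 1/4.
Aarav is living and takes 1/4.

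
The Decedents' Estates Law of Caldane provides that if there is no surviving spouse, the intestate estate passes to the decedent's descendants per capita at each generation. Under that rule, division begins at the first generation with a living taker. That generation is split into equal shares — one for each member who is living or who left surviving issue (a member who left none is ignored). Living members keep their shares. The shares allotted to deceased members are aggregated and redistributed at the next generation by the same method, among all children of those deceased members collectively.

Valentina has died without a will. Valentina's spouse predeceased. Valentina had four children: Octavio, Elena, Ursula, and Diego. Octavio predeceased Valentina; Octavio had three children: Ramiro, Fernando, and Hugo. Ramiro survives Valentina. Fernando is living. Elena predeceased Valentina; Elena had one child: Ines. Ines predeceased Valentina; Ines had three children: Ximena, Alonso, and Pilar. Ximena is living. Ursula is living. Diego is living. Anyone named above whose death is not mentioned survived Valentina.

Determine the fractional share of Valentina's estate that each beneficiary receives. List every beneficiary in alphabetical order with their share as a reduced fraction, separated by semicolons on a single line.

There is no surviving spouse, so the entire estate passes to Valentina's descendants per capita at each generation.
At generation 1 (Octavio, Elena, Ursula, Diego) there are 4 shares of (1)/4 = 1/4 each.
Living: Ursula and Diego — each takes 1/4.
Deceased: Octavio and Elena. Their combined 1/2 is pooled and carried to generation 2.
At generation 2 (Ramiro, Fernando, Hugo, Ines) there are 4 shares of (1/2)/4 = 1/8 each.
Living: Ramiro, Fernando, and Hugo — each takes 1/8.
Deceased: Ines. That 1/8 share is carried to generation 3.
At generation 3 (Ximena, Alonso, Pilar) there are 3 shares of (1/8)/3 = 1/24 each.
Living: Ximena, Alonso, and Pilar — each takes 1/24.

Alonso 1/24; Diego 1/4; Fernando 1/8; Hugo 1/8; Pilar 1/24; Ramiro 1/8; Ursula 1/4; Ximena 1/24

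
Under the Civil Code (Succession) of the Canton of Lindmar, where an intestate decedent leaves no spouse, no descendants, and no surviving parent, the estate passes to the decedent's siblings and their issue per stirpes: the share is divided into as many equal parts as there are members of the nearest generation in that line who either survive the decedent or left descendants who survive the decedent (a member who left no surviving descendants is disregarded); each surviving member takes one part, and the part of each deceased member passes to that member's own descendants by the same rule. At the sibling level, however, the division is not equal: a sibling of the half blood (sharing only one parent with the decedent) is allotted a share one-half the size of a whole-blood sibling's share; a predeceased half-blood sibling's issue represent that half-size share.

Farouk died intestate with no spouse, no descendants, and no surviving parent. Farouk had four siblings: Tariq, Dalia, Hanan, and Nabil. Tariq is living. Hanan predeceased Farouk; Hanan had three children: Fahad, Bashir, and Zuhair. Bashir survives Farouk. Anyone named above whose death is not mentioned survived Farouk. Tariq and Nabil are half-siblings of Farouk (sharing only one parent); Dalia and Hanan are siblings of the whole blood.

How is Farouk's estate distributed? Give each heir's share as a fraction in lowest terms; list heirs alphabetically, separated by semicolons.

Bashir 1/9; Dalia 1/3; Fahad 1/9; Nabil 1/6; Tariq 1/6; Zuhair 1/9

No spouse, descendants, or parent survives, so the estate passes to Farouk's siblings per stirpes.
Half-blood siblings count for one-half the weight of whole-blood siblings at the initial division.
Dividing 1 in proportion to weights (total weight 3): Tariq (weight 1/2) → 1/6; Dalia (weight 1) → 1/3; Hanan (weight 1) → 1/3; Nabil (weight 1/2) → 1/6.
Tariq is living and takes 1/6.
Dalia is living and takes 1/3.
Hanan predeceased; the 1/3 allotted to Hanan's branch passes to Hanan's issue by representation.
The 1/3 is divided into 3 equal shares of 1/9 among Fahad, Bashir, Zuhair.
Fahad is living and takes 1/9.
Bashir is living and takes 1/9.
Zuhair is living and takes 1/9.
Nabil is living and takes 1/6.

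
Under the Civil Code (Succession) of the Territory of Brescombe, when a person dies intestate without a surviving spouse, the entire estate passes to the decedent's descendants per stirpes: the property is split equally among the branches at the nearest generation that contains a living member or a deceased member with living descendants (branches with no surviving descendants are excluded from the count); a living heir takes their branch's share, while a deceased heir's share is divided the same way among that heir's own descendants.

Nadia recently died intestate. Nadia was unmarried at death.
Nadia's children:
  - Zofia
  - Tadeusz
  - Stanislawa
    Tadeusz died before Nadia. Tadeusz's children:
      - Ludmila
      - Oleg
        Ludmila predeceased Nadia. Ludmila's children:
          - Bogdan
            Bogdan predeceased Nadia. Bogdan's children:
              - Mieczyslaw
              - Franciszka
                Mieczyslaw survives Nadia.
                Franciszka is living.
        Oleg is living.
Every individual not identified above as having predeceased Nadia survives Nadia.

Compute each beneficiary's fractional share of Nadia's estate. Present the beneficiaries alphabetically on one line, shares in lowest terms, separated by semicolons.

Franciszka 1/12; Mieczyslaw 1/12; Oleg 1/6; Stanislawa 1/3; Zofia 1/3

There is no surviving spouse, so the entire estate passes to Nadia's descendants per stirpes.
The estate is divided into 3 equal shares of 1/3 among Zofia, Tadeusz, Stanislawa.
Zofia is living and takes 1/3.
Tadeusz predeceased; the 1/3 allotted to Tadeusz's branch passes to Tadeusz's issue by representation.
The 1/3 is divided into 2 equal shares of 1/6 among Ludmila, Oleg.
Ludmila predeceased; the 1/6 allotted to Ludmila's branch passes to Ludmila's issue by representation.
Bogdan's line is the sole branch at this level, so the full 1/6 passes to Bogdan's issue by representation.
The 1/6 is divided into 2 equal shares of 1/12 among Mieczyslaw, Franciszka.
Mieczyslaw is living and takes 1/12.
Franciszka is living and takes 1/12.
Oleg is living and takes 1/6.
Stanislawa is living and takes 1/3.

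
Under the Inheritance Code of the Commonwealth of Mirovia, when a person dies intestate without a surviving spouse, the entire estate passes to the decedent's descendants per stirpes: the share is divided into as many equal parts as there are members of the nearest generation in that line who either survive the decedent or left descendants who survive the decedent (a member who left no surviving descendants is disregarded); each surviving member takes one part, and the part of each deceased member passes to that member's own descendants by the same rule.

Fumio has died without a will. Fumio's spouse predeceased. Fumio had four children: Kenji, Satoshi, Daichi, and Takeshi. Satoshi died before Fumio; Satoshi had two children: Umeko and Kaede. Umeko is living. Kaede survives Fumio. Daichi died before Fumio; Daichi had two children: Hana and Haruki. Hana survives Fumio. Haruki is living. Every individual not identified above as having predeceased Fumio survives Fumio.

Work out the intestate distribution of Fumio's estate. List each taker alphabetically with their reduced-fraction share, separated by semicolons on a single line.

Hana 1/8; Haruki 1/8; Kaede 1/8; Kenji 1/4; Takeshi 1/4; Umeko 1/8

There is no surviving spouse, so the entire estate passes to Fumio's descendants per stirpes.
The estate is divided into 4 equal shares of 1/4 among Kenji, Satoshi, Daichi, Takeshi.
Kenji is living and takes 1/4.
Satoshi predeceased; the 1/4 allotted to Satoshi's branch passes to Satoshi's issue by representation.
The 1/4 is divided into 2 equal shares of 1/8 among Umeko, Kaede.
Umeko is living and takes 1/8.
Kaede is living and takes 1/8.
Daichi predeceased; the 1/4 allotted to Daichi's branch passes to Daichi's issue by representation.
The 1/4 is divided into 2 equal shares of 1/8 among Hana, Haruki.
Hana is living and takes 1/8.
Haruki is living and takes 1/8.
Takeshi is living and takes 1/4.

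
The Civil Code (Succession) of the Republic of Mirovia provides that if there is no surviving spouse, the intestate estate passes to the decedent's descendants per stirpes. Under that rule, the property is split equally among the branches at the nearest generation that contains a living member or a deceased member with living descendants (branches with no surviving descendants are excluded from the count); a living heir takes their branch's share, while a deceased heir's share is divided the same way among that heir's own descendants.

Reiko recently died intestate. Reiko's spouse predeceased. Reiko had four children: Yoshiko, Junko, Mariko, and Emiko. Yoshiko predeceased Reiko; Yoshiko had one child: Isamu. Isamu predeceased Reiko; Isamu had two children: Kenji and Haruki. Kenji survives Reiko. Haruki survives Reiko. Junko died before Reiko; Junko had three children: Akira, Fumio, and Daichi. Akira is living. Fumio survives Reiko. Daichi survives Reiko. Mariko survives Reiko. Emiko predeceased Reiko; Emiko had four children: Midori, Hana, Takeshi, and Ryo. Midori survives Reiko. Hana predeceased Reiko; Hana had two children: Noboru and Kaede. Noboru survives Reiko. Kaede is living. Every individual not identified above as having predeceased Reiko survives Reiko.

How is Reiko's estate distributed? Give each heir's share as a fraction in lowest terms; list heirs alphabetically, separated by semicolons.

There is no surviving spouse, so the entire estate passes to Reiko's descendants per stirpes.
The estate is divided into 4 equal shares of 1/4 among Yoshiko, Junko, Mariko, Emiko.
Yoshiko predeceased; the 1/4 allotted to Yoshiko's branch passes to Yoshiko's issue by representation.
Isamu's line is the sole branch at this level, so the full 1/4 passes to Isamu's issue by representation.
The 1/4 is divided into 2 equal shares of 1/8 among Kenji, Haruki.
Kenji is living and takes 1/8.
Haruki is living and takes 1/8.
Junko predeceased; the 1/4 allotted to Junko's branch passes to Junko's issue by representation.
The 1/4 is divided into 3 equal shares of 1/12 among Akira, Fumio, Daichi.
Akira is living and takes 1/12.
Fumio is living and takes 1/12.
Daichi is living and takes 1/12.
Mariko is living and takes 1/4.
Emiko predeceased; the 1/4 allotted to Emiko's branch passes to Emiko's issue by representation.
The 1/4 is divided into 4 equal shares of 1/16 among Midori, Hana, Takeshi, Ryo.
Midori is living and takes 1/16.
Hana predeceased; the 1/16 allotted to Hana's branch passes to Hana's issue by representation.
The 1/16 is divided into 2 equal shares of 1/32 among Noboru, Kaede.
Noboru is living and takes 1/32.
Kaede is living and takes 1/32.
Takeshi is living and takes 1/16.
Ryo is living and takes 1/16.

Akira 1/12; Daichi 1/12; Fumio 1/12; Haruki 1/8; Kaede 1/32; Kenji 1/8; Mariko 1/4; Midori 1/16; Noboru 1/32; Ryo 1/16; Takeshi 1/16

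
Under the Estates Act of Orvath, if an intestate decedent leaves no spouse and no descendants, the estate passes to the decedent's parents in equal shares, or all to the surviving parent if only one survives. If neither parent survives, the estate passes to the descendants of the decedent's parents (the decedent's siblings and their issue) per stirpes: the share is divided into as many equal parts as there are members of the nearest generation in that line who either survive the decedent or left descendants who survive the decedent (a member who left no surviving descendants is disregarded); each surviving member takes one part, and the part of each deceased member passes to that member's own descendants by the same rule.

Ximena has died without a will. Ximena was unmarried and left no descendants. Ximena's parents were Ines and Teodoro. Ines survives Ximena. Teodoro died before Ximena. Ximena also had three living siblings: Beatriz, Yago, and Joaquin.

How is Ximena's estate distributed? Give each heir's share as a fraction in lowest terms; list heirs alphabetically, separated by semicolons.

Ines 1

Only one parent, Ines, survives, so Ines takes the entire estate. The siblings take nothing because a surviving parent has priority.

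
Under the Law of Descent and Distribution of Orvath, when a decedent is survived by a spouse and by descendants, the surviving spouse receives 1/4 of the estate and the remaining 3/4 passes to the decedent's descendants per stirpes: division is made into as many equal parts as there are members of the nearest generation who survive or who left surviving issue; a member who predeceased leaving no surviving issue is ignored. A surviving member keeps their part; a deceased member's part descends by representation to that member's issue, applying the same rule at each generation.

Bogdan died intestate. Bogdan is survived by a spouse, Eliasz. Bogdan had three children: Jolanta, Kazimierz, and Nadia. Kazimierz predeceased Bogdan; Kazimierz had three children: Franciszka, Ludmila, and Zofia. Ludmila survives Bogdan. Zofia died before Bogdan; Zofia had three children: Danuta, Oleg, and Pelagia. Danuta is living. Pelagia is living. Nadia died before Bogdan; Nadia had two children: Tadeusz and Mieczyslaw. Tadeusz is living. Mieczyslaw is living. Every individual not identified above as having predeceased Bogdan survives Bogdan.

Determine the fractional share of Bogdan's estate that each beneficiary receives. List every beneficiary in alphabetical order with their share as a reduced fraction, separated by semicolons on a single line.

Eliasz, as surviving spouse, takes 1/4.
The remaining 3/4 passes to Bogdan's descendants per stirpes.
The 3/4 is divided into 3 equal shares of 1/4 among Jolanta, Kazimierz, Nadia.
Jolanta is living and takes 1/4.
Kazimierz predeceased; the 1/4 allotted to Kazimierz's branch passes to Kazimierz's issue by representation.
The 1/4 is divided into 3 equal shares of 1/12 among Franciszka, Ludmila, Zofia.
Franciszka is living and takes 1/12.
Ludmila is living and takes 1/12.
Zofia predeceased; the 1/12 allotted to Zofia's branch passes to Zofia's issue by representation.
The 1/12 is divided into 3 equal shares of 1/36 among Danuta, Oleg, Pelagia.
Danuta is living and takes 1/36.
Oleg is living and takes 1/36.
Pelagia is living and takes 1/36.
Nadia predeceased; the 1/4 allotted to Nadia's branch passes to Nadia's issue by representation.
The 1/4 is divided into 2 equal shares of 1/8 among Tadeusz, Mieczyslaw.
Tadeusz is living and takes 1/8.
Mieczyslaw is living and takes 1/8.

Danuta 1/36; Eliasz 1/4; Franciszka 1/12; Jolanta 1/4; Ludmila 1/12; Mieczyslaw 1/8; Oleg 1/36; Pelagia 1/36; Tadeusz 1/8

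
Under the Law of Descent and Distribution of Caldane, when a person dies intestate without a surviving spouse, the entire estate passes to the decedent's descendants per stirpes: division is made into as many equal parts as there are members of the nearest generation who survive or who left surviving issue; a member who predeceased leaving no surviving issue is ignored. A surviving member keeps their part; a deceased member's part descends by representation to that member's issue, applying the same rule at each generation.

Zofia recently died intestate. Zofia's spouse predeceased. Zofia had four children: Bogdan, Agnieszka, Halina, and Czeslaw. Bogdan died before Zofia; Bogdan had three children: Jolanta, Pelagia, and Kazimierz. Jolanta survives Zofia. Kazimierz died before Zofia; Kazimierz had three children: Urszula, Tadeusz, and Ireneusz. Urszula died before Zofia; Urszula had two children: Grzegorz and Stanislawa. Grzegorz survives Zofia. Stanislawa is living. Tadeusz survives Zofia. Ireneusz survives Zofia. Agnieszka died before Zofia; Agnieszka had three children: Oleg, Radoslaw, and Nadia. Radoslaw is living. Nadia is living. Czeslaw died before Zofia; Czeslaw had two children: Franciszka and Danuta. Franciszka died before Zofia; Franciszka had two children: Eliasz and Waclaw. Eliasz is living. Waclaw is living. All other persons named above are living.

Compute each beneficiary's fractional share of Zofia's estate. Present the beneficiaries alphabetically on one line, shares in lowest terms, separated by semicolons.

There is no surviving spouse, so the entire estate passes to Zofia's descendants per stirpes.
The estate is divided into 4 equal shares of 1/4 among Bogdan, Agnieszka, Halina, Czeslaw.
Bogdan predeceased; the 1/4 allotted to Bogdan's branch passes to Bogdan's issue by representation.
The 1/4 is divided into 3 equal shares of 1/12 among Jolanta, Pelagia, Kazimierz.
Jolanta is living and takes 1/12.
Pelagia is living and takes 1/12.
Kazimierz predeceased; the 1/12 allotted to Kazimierz's branch passes to Kazimierz's issue by representation.
The 1/12 is divided into 3 equal shares of 1/36 among Urszula, Tadeusz, Ireneusz.
Urszula predeceased; the 1/36 allotted to Urszula's branch passes to Urszula's issue by representation.
The 1/36 is divided into 2 equal shares of 1/72 among Grzegorz, Stanislawa.
Grzegorz is living and takes 1/72.
Stanislawa is living and takes 1/72.
Tadeusz is living and takes 1/36.
Ireneusz is living and takes 1/36.
Agnieszka predeceased; the 1/4 allotted to Agnieszka's branch passes to Agnieszka's issue by representation.
The 1/4 is divided into 3 equal shares of 1/12 among Oleg, Radoslaw, Nadia.
Oleg is living and takes 1/12.
Radoslaw is living and takes 1/12.
Nadia is living and takes 1/12.
Halina is living and takes 1/4.
Czeslaw predeceased; the 1/4 allotted to Czeslaw's branch passes to Czeslaw's issue by representation.
The 1/4 is divided into 2 equal shares of 1/8 among Franciszka, Danuta.
Franciszka predeceased; the 1/8 allotted to Franciszka's branch passes to Franciszka's issue by representation.
The 1/8 is divided into 2 equal shares of 1/16 among Eliasz, Waclaw.
Eliasz is living and takes 1/16.
Waclaw is living and takes 1/16.
Danuta is living and takes 1/8.

Danuta 1/8; Eliasz 1/16; Grzegorz 1/72; Halina 1/4; Ireneusz 1/36; Jolanta 1/12; Nadia 1/12; Oleg 1/12; Pelagia 1/12; Radoslaw 1/12; Stanislawa 1/72; Tadeusz 1/36; Waclaw 1/16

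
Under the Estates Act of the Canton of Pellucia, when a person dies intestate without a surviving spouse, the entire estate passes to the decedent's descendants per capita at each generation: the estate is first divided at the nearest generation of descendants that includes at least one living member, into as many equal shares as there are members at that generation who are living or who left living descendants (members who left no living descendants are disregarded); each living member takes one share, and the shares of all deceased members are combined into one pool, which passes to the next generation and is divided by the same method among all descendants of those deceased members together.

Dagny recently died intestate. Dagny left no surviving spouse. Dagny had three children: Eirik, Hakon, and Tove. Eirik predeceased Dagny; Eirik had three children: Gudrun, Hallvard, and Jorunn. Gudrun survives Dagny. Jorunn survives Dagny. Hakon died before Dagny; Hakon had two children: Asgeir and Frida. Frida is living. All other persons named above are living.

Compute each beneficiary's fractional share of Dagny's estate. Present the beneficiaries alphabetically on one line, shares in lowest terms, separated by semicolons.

There is no surviving spouse, so the entire estate passes to Dagny's descendants per capita at each generation.
At generation 1 (Eirik, Hakon, Tove) there are 3 shares of (1)/3 = 1/3 each.
Living: Tove — each takes 1/3.
Deceased: Eirik and Hakon. Their combined 2/3 is pooled and carried to generation 2.
At generation 2 (Gudrun, Hallvard, Jorunn, Asgeir, Frida) there are 5 shares of (2/3)/5 = 2/15 each.
Living: Gudrun, Hallvard, Jorunn, Asgeir, and Frida — each takes 2/15.

Asgeir 2/15; Frida 2/15; Gudrun 2/15; Hallvard 2/15; Jorunn 2/15; Tove 1/3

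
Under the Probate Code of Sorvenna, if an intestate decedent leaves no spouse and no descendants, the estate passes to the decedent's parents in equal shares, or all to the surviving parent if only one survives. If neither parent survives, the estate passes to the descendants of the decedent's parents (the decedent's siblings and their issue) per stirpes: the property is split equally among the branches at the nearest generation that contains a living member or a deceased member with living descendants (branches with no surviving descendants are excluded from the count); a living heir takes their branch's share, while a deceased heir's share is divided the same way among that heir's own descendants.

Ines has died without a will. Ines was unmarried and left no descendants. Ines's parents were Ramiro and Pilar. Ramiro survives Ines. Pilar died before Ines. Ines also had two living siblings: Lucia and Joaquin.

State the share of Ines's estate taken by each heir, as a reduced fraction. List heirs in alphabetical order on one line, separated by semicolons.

Only one parent, Ramiro, survives, so Ramiro takes the entire estate. The siblings take nothing because a surviving parent has priority.

Ramiro 1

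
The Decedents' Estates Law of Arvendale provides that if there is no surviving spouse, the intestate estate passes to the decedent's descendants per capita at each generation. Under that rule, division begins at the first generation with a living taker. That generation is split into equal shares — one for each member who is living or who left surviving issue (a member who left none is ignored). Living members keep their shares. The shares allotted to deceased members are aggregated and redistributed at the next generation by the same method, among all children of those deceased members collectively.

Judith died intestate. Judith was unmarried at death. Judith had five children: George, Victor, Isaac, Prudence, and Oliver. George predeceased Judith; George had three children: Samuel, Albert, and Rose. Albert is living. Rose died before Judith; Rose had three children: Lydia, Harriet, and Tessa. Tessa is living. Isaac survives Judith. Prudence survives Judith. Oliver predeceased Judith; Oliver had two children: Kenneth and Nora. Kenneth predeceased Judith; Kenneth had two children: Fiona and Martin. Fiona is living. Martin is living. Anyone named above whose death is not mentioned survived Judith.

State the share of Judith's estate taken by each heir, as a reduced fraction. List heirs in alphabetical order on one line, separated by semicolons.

There is no surviving spouse, so the entire estate passes to Judith's descendants per capita at each generation.
At generation 1 (George, Victor, Isaac, Prudence, Oliver) there are 5 shares of (1)/5 = 1/5 each.
Living: Victor, Isaac, and Prudence — each takes 1/5.
Deceased: George and Oliver. Their combined 2/5 is pooled and carried to generation 2.
At generation 2 (Samuel, Albert, Rose, Kenneth, Nora) there are 5 shares of (2/5)/5 = 2/25 each.
Living: Samuel, Albert, and Nora — each takes 2/25.
Deceased: Rose and Kenneth. Their combined 4/25 is pooled and carried to generation 3.
At generation 3 (Lydia, Harriet, Tessa, Fiona, Martin) there are 5 shares of (4/25)/5 = 4/125 each.
Living: Lydia, Harriet, Tessa, Fiona, and Martin — each takes 4/125.

Albert 2/25; Fiona 4/125; Harriet 4/125; Isaac 1/5; Lydia 4/125; Martin 4/125; Nora 2/25; Prudence 1/5; Samuel 2/25; Tessa 4/125; Victor 1/5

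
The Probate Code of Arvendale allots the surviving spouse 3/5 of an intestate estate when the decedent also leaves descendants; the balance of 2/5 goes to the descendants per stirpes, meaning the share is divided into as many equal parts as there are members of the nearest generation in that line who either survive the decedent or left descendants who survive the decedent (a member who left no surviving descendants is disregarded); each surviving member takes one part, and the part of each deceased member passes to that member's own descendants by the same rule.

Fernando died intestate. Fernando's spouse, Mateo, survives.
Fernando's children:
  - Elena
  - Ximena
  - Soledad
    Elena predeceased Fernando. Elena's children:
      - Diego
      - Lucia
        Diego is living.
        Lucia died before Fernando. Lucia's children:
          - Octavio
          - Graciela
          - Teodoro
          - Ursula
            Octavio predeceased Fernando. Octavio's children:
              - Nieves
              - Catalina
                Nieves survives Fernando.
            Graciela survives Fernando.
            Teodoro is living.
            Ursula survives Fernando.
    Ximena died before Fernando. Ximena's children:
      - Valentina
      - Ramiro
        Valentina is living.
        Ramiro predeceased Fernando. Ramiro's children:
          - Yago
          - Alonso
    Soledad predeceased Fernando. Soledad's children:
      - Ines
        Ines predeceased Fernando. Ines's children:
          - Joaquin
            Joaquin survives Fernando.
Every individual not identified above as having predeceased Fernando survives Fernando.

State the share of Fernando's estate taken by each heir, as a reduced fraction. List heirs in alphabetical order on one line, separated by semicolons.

Mateo, as surviving spouse, takes 3/5.
The remaining 2/5 passes to Fernando's descendants per stirpes.
The 2/5 is divided into 3 equal shares of 2/15 among Elena, Ximena, Soledad.
Elena predeceased; the 2/15 allotted to Elena's branch passes to Elena's issue by representation.
The 2/15 is divided into 2 equal shares of 1/15 among Diego, Lucia.
Diego is living and takes 1/15.
Lucia predeceased; the 1/15 allotted to Lucia's branch passes to Lucia's issue by representation.
The 1/15 is divided into 4 equal shares of 1/60 among Octavio, Graciela, Teodoro, Ursula.
Octavio predeceased; the 1/60 allotted to Octavio's branch passes to Octavio's issue by representation.
The 1/60 is divided into 2 equal shares of 1/120 among Nieves, Catalina.
Nieves is living and takes 1/120.
Catalina is living and takes 1/120.
Graciela is living and takes 1/60.
Teodoro is living and takes 1/60.
Ursula is living and takes 1/60.
Ximena predeceased; the 2/15 allotted to Ximena's branch passes to Ximena's issue by representation.
The 2/15 is divided into 2 equal shares of 1/15 among Valentina, Ramiro.
Valentina is living and takes 1/15.
Ramiro predeceased; the 1/15 allotted to Ramiro's branch passes to Ramiro's issue by representation.
The 1/15 is divided into 2 equal shares of 1/30 among Yago, Alonso.
Yago is living and takes 1/30.
Alonso is living and takes 1/30.
Soledad predeceased; the 2/15 allotted to Soledad's branch passes to Soledad's issue by representation.
Ines's line is the sole branch at this level, so the full 2/15 passes to Ines's issue by representation.
Joaquin is the sole taker at this level and receives the full 2/15.

Alonso 1/30; Catalina 1/120; Diego 1/15; Graciela 1/60; Joaquin 2/15; Mateo 3/5; Nieves 1/120; Teodoro 1/60; Ursula 1/60; Valentina 1/15; Yago 1/30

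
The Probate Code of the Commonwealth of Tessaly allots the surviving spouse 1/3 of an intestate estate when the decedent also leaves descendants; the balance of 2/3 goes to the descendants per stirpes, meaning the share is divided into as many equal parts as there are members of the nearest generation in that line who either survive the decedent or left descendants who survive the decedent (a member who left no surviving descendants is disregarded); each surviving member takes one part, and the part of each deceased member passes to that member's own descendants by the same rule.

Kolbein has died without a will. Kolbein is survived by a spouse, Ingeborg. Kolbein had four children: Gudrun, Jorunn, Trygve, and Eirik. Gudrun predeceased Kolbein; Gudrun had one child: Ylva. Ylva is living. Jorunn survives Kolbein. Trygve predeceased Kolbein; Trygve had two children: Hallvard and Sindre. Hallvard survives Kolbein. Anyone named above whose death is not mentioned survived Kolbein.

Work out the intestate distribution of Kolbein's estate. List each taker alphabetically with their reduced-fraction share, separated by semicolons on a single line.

Eirik 1/6; Hallvard 1/12; Ingeborg 1/3; Jorunn 1/6; Sindre 1/12; Ylva 1/6

Ingeborg, as surviving spouse, takes 1/3.
The remaining 2/3 passes to Kolbein's descendants per stirpes.
The 2/3 is divided into 4 equal shares of 1/6 among Gudrun, Jorunn, Trygve, Eirik.
Gudrun predeceased; the 1/6 allotted to Gudrun's branch passes to Gudrun's issue by representation.
Ylva is the sole taker at this level and receives the full 1/6.
Jorunn is living and takes 1/6.
Trygve predeceased; the 1/6 allotted to Trygve's branch passes to Trygve's issue by representation.
The 1/6 is divided into 2 equal shares of 1/12 among Hallvard, Sindre.
Hallvard is living and takes 1/12.
Sindre is living and takes 1/12.
Eirik is living and takes 1/6.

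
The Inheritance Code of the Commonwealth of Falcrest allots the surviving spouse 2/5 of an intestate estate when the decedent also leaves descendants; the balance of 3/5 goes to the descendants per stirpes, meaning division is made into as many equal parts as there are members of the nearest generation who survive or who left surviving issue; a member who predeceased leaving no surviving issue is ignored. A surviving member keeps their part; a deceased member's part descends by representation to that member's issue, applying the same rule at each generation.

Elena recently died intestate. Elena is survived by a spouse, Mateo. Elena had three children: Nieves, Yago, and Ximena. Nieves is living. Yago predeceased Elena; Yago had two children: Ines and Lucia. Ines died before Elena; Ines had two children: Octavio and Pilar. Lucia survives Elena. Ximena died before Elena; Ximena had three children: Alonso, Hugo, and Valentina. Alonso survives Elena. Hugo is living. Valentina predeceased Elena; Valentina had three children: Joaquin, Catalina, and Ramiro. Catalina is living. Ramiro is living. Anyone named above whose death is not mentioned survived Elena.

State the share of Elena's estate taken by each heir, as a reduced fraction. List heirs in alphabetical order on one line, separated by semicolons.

Alonso 1/15; Catalina 1/45; Hugo 1/15; Joaquin 1/45; Lucia 1/10; Mateo 2/5; Nieves 1/5; Octavio 1/20; Pilar 1/20; Ramiro 1/45

Mateo, as surviving spouse, takes 2/5.
The remaining 3/5 passes to Elena's descendants per stirpes.
The 3/5 is divided into 3 equal shares of 1/5 among Nieves, Yago, Ximena.
Nieves is living and takes 1/5.
Yago predeceased; the 1/5 allotted to Yago's branch passes to Yago's issue by representation.
The 1/5 is divided into 2 equal shares of 1/10 among Ines, Lucia.
Ines predeceased; the 1/10 allotted to Ines's branch passes to Ines's issue by representation.
The 1/10 is divided into 2 equal shares of 1/20 among Octavio, Pilar.
Octavio is living and takes 1/20.
Pilar is living and takes 1/20.
Lucia is living and takes 1/10.
Ximena predeceased; the 1/5 allotted to Ximena's branch passes to Ximena's issue by representation.
The 1/5 is divided into 3 equal shares of 1/15 among Alonso, Hugo, Valentina.
Alonso is living and takes 1/15.
Hugo is living and takes 1/15.
Valentina predeceased; the 1/15 allotted to Valentina's branch passes to Valentina's issue by representation.
The 1/15 is divided into 3 equal shares of 1/45 among Joaquin, Catalina, Ramiro.
Joaquin is living and takes 1/45.
Catalina is living and takes 1/45.
Ramiro is living and takes 1/45.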